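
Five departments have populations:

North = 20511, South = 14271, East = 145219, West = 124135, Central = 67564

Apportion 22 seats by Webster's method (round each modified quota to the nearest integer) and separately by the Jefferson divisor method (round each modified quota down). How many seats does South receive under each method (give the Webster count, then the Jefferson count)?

1 and 0

Webster: North 1, South 1, East 9, West 7, Central 4.
Jefferson: North 1, South 0, East 9, West 8, Central 4.
South gets 1 under Webster and 0 under Jefferson.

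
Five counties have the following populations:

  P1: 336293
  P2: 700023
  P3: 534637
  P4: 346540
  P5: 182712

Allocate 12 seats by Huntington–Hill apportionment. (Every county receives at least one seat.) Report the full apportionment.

P1 2, P2 4, P3 3, P4 2, P5 1

With divisor 179305: modified quotas P1 1.876, P2 3.904, P3 2.982, P4 1.933, P5 1.019.
Geometric-mean thresholds: P1 √(1·2)=1.414, P2 √(3·4)=3.464, P3 √(2·3)=2.449, P4 √(1·2)=1.414, P5 √(1·2)=1.414.
Each quota rounded against its threshold gives P1 2, P2 4, P3 3, P4 2, P5 1 (total 12).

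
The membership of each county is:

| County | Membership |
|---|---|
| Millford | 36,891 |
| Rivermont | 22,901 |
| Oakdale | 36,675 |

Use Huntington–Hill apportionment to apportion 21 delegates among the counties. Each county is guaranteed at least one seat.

Millford 8, Rivermont 5, Oakdale 8

With divisor 4624: modified quotas Millford 7.978, Rivermont 4.953, Oakdale 7.931.
Geometric-mean thresholds: Millford √(7·8)=7.483, Rivermont √(4·5)=4.472, Oakdale √(7·8)=7.483.
Each quota rounded against its threshold gives Millford 8, Rivermont 5, Oakdale 8 (total 21).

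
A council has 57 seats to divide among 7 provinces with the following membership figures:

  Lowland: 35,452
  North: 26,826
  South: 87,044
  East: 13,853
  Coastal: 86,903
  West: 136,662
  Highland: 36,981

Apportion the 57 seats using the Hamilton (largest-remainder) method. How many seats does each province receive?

Total 423721; standard divisor 423721/57 ≈ 7433.702.
Standard quotas: Lowland 4.7691, North 3.6087, South 11.7094, East 1.8635, Coastal 11.6904, West 18.3841, Highland 4.9748.
Lower quotas: Lowland 4, North 3, South 11, East 1, Coastal 11, West 18, Highland 4 (sum 52, leaving 5 seats).
Remainders in descending order: Highland 0.9748, East 0.8635, Lowland 0.7691, South 0.7094, Coastal 0.6904, North 0.6087, West 0.3841.
Largest remainders: Highland, East, Lowland, South, Coastal receive the extra seats.

Lowland 5, North 3, South 12, East 2, Coastal 12, West 18, Highland 5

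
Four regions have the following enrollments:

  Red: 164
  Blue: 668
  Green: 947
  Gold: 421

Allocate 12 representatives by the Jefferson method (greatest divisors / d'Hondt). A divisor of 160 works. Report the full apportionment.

Red: 1, Blue: 4, Green: 5, Gold: 2

With modified divisor 160: modified quotas Red 1.025, Blue 4.175, Green 5.919, Gold 2.631.
Rounding down: Red 1, Blue 4, Green 5, Gold 2 (total 12).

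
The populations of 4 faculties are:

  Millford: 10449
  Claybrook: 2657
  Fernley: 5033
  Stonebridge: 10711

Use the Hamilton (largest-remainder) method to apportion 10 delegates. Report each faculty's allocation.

Total 28850; standard divisor 28850/10 = 2885.
Standard quotas: Millford 3.6218, Claybrook 0.9210, Fernley 1.7445, Stonebridge 3.7127.
Lower quotas: Millford 3, Claybrook 0, Fernley 1, Stonebridge 3 (sum 7, leaving 3 seats).
Remainders in descending order: Claybrook 0.9210, Fernley 0.7445, Stonebridge 0.7127, Millford 0.6218.
The surplus seats go to Claybrook, Fernley, Stonebridge.

Millford 3, Claybrook 1, Fernley 2, Stonebridge 4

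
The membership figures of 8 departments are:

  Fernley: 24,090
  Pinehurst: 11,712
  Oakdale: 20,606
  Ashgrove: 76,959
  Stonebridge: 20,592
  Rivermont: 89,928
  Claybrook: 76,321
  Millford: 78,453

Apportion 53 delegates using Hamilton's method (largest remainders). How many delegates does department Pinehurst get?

Total 398661; standard divisor 398661/53 ≈ 7521.906.
Standard quotas: Fernley 3.2026, Pinehurst 1.5571, Oakdale 2.7395, Ashgrove 10.2313, Stonebridge 2.7376, Rivermont 11.9555, Claybrook 10.1465, Millford 10.4299.
Lower quotas: Fernley 3, Pinehurst 1, Oakdale 2, Ashgrove 10, Stonebridge 2, Rivermont 11, Claybrook 10, Millford 10 (sum 49, leaving 4 seats).
Remainders in descending order: Rivermont 0.9555, Oakdale 0.7395, Stonebridge 0.7376, Pinehurst 0.5571, Millford 0.4299, Ashgrove 0.2313, Fernley 0.2026, Claybrook 0.1465.
The surplus seats go to Rivermont, Oakdale, Stonebridge, Pinehurst.
Pinehurst receives 2.

2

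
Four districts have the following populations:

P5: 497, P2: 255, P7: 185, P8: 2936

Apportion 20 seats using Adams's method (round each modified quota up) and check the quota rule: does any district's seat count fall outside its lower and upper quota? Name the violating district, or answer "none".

P8

Standard quotas: P5 2.566, P2 1.317, P7 0.955, P8 15.161.
Adams allocation: P5 3, P2 2, P7 1, P8 14.
P8 has quota 15.161 (lower 15, upper 16) but receives 14 — outside the quota interval.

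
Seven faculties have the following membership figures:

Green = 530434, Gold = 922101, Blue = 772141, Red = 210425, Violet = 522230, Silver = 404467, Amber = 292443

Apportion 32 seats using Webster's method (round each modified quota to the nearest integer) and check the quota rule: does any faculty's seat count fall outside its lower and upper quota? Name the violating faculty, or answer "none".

Standard quotas: Green 4.645, Gold 8.075, Blue 6.762, Red 1.843, Violet 4.573, Silver 3.542, Amber 2.561.
Webster allocation: Green 5, Gold 8, Blue 7, Red 2, Violet 4, Silver 3, Amber 3.
Every allocation lies between the lower and upper quota.

none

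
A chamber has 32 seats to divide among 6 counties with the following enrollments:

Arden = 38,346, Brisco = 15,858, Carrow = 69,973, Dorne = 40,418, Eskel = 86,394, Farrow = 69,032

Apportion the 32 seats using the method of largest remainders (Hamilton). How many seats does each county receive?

Arden 4, Brisco 1, Carrow 7, Dorne 4, Eskel 9, Farrow 7

Total 320021; standard divisor 320021/32 ≈ 10000.656.
Standard quotas: Arden 3.8343, Brisco 1.5857, Carrow 6.9968, Dorne 4.0415, Eskel 8.6388, Farrow 6.9027.
Lower quotas: Arden 3, Brisco 1, Carrow 6, Dorne 4, Eskel 8, Farrow 6 (sum 28, leaving 4 seats).
Remainders in descending order: Carrow 0.9968, Farrow 0.9027, Arden 0.8343, Eskel 0.6388, Brisco 0.5857, Dorne 0.0415.
Largest remainders: Carrow, Farrow, Arden, Eskel receive the extra seats.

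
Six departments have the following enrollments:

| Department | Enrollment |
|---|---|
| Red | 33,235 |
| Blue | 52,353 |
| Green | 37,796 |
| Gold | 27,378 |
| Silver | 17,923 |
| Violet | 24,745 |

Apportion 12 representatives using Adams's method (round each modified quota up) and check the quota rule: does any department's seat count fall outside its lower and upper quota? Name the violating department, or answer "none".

Standard quotas: Red 2.062, Blue 3.248, Green 2.345, Gold 1.698, Silver 1.112, Violet 1.535.
Adams allocation: Red 2, Blue 3, Green 2, Gold 2, Silver 1, Violet 2.
Every allocation lies between the lower and upper quota.

none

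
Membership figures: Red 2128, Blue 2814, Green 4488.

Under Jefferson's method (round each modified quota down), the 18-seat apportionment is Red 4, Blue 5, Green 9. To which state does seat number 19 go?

Priority for the next seat is population ÷ (current seats + 1).
Priorities: Red 425.600, Blue 469.000, Green 448.800.
Highest priority: Blue.

Blue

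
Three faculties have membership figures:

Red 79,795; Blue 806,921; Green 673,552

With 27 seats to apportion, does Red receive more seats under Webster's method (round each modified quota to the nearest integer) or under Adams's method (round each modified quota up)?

Webster: Red 1, Blue 14, Green 12.
Adams: Red 2, Blue 14, Green 11.
Red gets 1 under Webster and 2 under Adams.

Adams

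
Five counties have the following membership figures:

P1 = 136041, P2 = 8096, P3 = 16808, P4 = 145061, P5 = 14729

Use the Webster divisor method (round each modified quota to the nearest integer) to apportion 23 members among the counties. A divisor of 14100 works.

With modified divisor 14100: modified quotas P1 9.648, P2 0.574, P3 1.192, P4 10.288, P5 1.045.
Rounding to the nearest integer: P1 10, P2 1, P3 1, P4 10, P5 1 (total 23).

P1=10, P2=1, P3=1, P4=10, P5=1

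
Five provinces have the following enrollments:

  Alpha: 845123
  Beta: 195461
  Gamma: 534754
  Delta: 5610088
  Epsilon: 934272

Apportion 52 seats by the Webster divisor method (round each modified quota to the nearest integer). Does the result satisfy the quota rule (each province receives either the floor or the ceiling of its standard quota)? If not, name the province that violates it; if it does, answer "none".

Standard quotas: Alpha 5.412, Beta 1.252, Gamma 3.425, Delta 35.928, Epsilon 5.983.
Webster allocation: Alpha 5, Beta 1, Gamma 3, Delta 37, Epsilon 6.
Delta has quota 35.928 (lower 35, upper 36) but receives 37 — outside the quota interval.

Delta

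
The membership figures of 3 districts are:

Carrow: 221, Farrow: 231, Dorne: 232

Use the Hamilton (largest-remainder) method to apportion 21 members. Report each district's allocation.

Carrow 7; Farrow 7; Dorne 7

Standard divisor: 684 ÷ 21 ≈ 32.571.
Standard quotas: Carrow 6.785, Farrow 7.092, Dorne 7.123.
Lower quotas: Carrow 6, Farrow 7, Dorne 7 (sum 20, leaving 1 seat).
Remainders in descending order: Carrow 0.785, Dorne 0.123, Farrow 0.092.
The surplus seat goes to Carrow.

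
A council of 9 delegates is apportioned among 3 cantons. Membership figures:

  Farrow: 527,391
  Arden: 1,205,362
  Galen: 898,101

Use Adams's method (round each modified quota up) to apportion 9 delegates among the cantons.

Standard divisor 2630854/9 ≈ 292317.111; standard quotas: Farrow 1.804, Arden 4.123, Galen 3.072.
Rounding up gives 2, 5, 4 = 11 seats, so the divisor must be adjusted.
With modified divisor 351600: modified quotas Farrow 1.500, Arden 3.428, Galen 2.554.
Rounding up: Farrow 2, Arden 4, Galen 3 (total 9).

Farrow 2, Arden 4, Galen 3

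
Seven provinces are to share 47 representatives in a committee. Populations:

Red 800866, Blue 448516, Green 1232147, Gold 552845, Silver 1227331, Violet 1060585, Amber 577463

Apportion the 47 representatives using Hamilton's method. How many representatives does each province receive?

The standard divisor is 5899753/47 ≈ 125526.66.
Standard quotas: Red 6.3800, Blue 3.5731, Green 9.8158, Gold 4.4042, Silver 9.7775, Violet 8.4491, Amber 4.6003.
Lower quotas: Red 6, Blue 3, Green 9, Gold 4, Silver 9, Violet 8, Amber 4 (sum 43, leaving 4 seats).
Remainders in descending order: Green 0.8158, Silver 0.7775, Amber 0.6003, Blue 0.5731, Violet 0.4491, Gold 0.4042, Red 0.3800.
The surplus seats go to Green, Silver, Amber, Blue.

Red: 6, Blue: 4, Green: 10, Gold: 4, Silver: 10, Violet: 8, Amber: 5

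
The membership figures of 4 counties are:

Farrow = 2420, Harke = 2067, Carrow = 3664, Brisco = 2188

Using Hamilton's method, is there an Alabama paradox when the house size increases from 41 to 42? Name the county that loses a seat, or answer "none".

At 41 seats: Farrow 10, Harke 8, Carrow 14, Brisco 9.
At 42 seats: Farrow 10, Harke 8, Carrow 15, Brisco 9.
No county's allocation decreased.

none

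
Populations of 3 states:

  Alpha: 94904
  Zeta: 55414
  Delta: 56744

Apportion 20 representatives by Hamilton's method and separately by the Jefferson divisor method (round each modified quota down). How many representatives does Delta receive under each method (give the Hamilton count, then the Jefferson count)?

Hamilton: Alpha 9, Zeta 5, Delta 6.
Jefferson: Alpha 10, Zeta 5, Delta 5.
Delta gets 6 under Hamilton and 5 under Jefferson.

6 and 5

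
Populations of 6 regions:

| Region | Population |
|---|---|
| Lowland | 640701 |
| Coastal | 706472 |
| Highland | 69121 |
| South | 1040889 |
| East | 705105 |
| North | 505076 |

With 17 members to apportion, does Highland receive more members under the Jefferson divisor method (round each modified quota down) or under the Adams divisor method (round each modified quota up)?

Adams

Jefferson: Lowland 3, Coastal 4, Highland 0, South 5, East 3, North 2.
Adams: Lowland 3, Coastal 3, Highland 1, South 5, East 3, North 2.
Highland gets 0 under Jefferson and 1 under Adams.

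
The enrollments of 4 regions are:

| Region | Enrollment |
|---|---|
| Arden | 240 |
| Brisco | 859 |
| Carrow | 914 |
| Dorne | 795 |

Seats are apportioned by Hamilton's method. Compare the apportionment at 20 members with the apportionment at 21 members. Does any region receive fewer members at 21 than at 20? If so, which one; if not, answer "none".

At 20 seats: Arden 2, Brisco 6, Carrow 6, Dorne 6.
At 21 seats: Arden 2, Brisco 6, Carrow 7, Dorne 6.
No region's allocation decreased.

none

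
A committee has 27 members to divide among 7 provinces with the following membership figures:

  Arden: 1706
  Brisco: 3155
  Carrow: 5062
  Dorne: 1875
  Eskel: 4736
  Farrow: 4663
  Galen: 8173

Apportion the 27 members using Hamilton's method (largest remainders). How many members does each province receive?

Total 29370; standard divisor 29370/27 ≈ 1087.778.
Standard quotas: Arden 1.5683, Brisco 2.9004, Carrow 4.6535, Dorne 1.7237, Eskel 4.3538, Farrow 4.2867, Galen 7.5135.
Lower quotas: Arden 1, Brisco 2, Carrow 4, Dorne 1, Eskel 4, Farrow 4, Galen 7 (sum 23, leaving 4 seats).
Remainders in descending order: Brisco 0.9004, Dorne 0.7237, Carrow 0.6535, Arden 0.5683, Galen 0.5135, Eskel 0.3538, Farrow 0.2867.
The surplus seats go to Brisco, Dorne, Carrow, Arden.

Arden 2, Brisco 3, Carrow 5, Dorne 2, Eskel 4, Farrow 4, Galen 7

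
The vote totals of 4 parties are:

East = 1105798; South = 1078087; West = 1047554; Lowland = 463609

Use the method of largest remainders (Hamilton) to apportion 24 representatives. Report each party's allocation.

East 7; South 7; West 7; Lowland 3

Standard divisor: 3695048 ÷ 24 ≈ 153960.333.
Standard quotas: East 7.1824, South 7.0024, West 6.8041, Lowland 3.0112.
Lower quotas: East 7, South 7, West 6, Lowland 3 (sum 23, leaving 1 seat).
Remainders in descending order: West 0.8041, East 0.1824, Lowland 0.0112, South 0.0024.
Largest remainder: West receives the extra seat.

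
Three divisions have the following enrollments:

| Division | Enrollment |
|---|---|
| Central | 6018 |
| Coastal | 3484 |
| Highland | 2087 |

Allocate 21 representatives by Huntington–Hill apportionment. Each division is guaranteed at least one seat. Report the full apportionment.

With divisor 556: modified quotas Central 10.824, Coastal 6.266, Highland 3.754.
Geometric-mean thresholds: Central √(10·11)=10.488, Coastal √(6·7)=6.481, Highland √(3·4)=3.464.
Each quota rounded against its threshold gives Central 11, Coastal 6, Highland 4 (total 21).

Central: 11; Coastal: 6; Highland: 4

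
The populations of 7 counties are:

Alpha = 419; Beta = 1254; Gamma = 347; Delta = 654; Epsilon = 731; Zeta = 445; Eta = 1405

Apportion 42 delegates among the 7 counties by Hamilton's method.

Total 5255; standard divisor 5255/42 ≈ 125.119.
Standard quotas: Alpha 3.349, Beta 10.022, Gamma 2.773, Delta 5.227, Epsilon 5.842, Zeta 3.557, Eta 11.229.
Lower quotas: Alpha 3, Beta 10, Gamma 2, Delta 5, Epsilon 5, Zeta 3, Eta 11 (sum 39, leaving 3 seats).
Remainders in descending order: Epsilon 0.842, Gamma 0.773, Zeta 0.557, Alpha 0.349, Eta 0.229, Delta 0.227, Beta 0.022.
The surplus seats go to Epsilon, Gamma, Zeta.

Alpha 3; Beta 10; Gamma 3; Delta 5; Epsilon 6; Zeta 4; Eta 11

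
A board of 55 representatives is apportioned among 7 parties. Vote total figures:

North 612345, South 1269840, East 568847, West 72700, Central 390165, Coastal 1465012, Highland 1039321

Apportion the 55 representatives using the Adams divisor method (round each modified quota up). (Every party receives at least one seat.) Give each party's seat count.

North=6, South=13, East=6, West=1, Central=4, Coastal=15, Highland=10

Standard divisor 5418230/55 ≈ 98513.273; standard quotas: North 6.216, South 12.890, East 5.774, West 0.738, Central 3.961, Coastal 14.871, Highland 10.550.
Rounding up gives 7, 13, 6, 1, 4, 15, 11 = 57 seats, so the divisor must be adjusted.
With modified divisor 104300: modified quotas North 5.871, South 12.175, East 5.454, West 0.697, Central 3.741, Coastal 14.046, Highland 9.965.
Rounding up: North 6, South 13, East 6, West 1, Central 4, Coastal 15, Highland 10 (total 55).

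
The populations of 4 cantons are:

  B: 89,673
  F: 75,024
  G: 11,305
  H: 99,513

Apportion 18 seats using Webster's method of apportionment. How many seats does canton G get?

Standard divisor 275515/18 ≈ 15306.389; standard quotas: B 5.859, F 4.901, G 0.739, H 6.501.
Rounding to the nearest integer gives 6, 5, 1, 7 = 19 seats, so the divisor must be adjusted.
With modified divisor 15800: modified quotas B 5.676, F 4.748, G 0.716, H 6.298.
Rounding to the nearest integer: B 6, F 5, G 1, H 6 (total 18).
G receives 1.

1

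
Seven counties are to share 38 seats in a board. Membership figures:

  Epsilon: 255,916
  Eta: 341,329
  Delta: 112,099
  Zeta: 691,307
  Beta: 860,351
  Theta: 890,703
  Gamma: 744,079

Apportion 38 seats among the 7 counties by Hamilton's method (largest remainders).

Epsilon=3, Eta=3, Delta=1, Zeta=7, Beta=8, Theta=9, Gamma=7

Total 3895784; standard divisor 3895784/38 ≈ 102520.632.
Standard quotas: Epsilon 2.4962, Eta 3.3294, Delta 1.0934, Zeta 6.7431, Beta 8.3920, Theta 8.6880, Gamma 7.2578.
Lower quotas: Epsilon 2, Eta 3, Delta 1, Zeta 6, Beta 8, Theta 8, Gamma 7 (sum 35, leaving 3 seats).
Remainders in descending order: Zeta 0.7431, Theta 0.6880, Epsilon 0.4962, Beta 0.3920, Eta 0.3294, Gamma 0.2578, Delta 0.0934.
Largest remainders: Zeta, Theta, Epsilon receive the extra seats.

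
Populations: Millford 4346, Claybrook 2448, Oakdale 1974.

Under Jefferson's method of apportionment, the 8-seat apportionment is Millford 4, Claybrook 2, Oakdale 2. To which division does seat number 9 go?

Millford

Priority for the next seat is population ÷ (current seats + 1).
Priorities: Millford 869.200, Claybrook 816.000, Oakdale 658.000.
Highest priority: Millford.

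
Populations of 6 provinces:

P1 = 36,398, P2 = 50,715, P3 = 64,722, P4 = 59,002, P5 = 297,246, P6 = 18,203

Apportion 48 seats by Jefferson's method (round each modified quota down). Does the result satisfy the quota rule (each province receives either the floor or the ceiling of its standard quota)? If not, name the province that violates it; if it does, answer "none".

P5

Standard quotas: P1 3.320, P2 4.625, P3 5.903, P4 5.381, P5 27.110, P6 1.660.
Jefferson allocation: P1 3, P2 4, P3 6, P4 5, P5 29, P6 1.
P5 has quota 27.110 (lower 27, upper 28) but receives 29 — outside the quota interval.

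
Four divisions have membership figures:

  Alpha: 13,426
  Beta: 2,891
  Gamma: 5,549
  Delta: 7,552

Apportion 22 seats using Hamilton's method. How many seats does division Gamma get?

Standard divisor: 29418 ÷ 22 ≈ 1337.182.
Standard quotas: Alpha 10.0405, Beta 2.1620, Gamma 4.1498, Delta 5.6477.
Lower quotas: Alpha 10, Beta 2, Gamma 4, Delta 5 (sum 21, leaving 1 seat).
Remainders in descending order: Delta 0.6477, Beta 0.1620, Gamma 0.1498, Alpha 0.0405.
The surplus seat goes to Delta.
Gamma receives 4.

4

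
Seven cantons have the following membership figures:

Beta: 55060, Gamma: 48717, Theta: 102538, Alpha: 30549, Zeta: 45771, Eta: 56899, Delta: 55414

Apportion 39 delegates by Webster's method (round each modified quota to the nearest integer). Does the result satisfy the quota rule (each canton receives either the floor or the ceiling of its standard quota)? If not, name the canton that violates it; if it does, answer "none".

none

Standard quotas: Beta 5.437, Gamma 4.811, Theta 10.125, Alpha 3.017, Zeta 4.520, Eta 5.619, Delta 5.472.
Webster allocation: Beta 5, Gamma 5, Theta 10, Alpha 3, Zeta 5, Eta 6, Delta 5.
Every allocation lies between the lower and upper quota.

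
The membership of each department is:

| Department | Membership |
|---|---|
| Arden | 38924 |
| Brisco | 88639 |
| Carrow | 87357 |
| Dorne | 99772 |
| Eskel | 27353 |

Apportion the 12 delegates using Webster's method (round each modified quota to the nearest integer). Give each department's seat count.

Standard divisor 342045/12 ≈ 28503.75; standard quotas: Arden 1.366, Brisco 3.110, Carrow 3.065, Dorne 3.500, Eskel 0.960.
Rounding to the nearest integer gives Arden 1, Brisco 3, Carrow 3, Dorne 4, Eskel 1 — total 12, matching the house size, so no adjustment is needed.

Arden 1, Brisco 3, Carrow 3, Dorne 4, Eskel 1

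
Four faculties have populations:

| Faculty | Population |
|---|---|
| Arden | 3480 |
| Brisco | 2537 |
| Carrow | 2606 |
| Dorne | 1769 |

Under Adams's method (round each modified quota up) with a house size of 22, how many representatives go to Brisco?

Standard divisor 10392/22 ≈ 472.364; standard quotas: Arden 7.367, Brisco 5.371, Carrow 5.517, Dorne 3.745.
Rounding up gives 8, 6, 6, 4 = 24 seats, so the divisor must be adjusted.
With modified divisor 510: modified quotas Arden 6.824, Brisco 4.975, Carrow 5.110, Dorne 3.469.
Rounding up: Arden 7, Brisco 5, Carrow 6, Dorne 4 (total 22).
Brisco receives 5.

5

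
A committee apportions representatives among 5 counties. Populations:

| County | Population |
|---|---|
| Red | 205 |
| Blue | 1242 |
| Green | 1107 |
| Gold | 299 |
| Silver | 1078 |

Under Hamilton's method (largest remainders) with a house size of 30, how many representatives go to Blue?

Total 3931; standard divisor 3931/30 ≈ 131.033.
Standard quotas: Red 1.564, Blue 9.479, Green 8.448, Gold 2.282, Silver 8.227.
Lower quotas: Red 1, Blue 9, Green 8, Gold 2, Silver 8 (sum 28, leaving 2 seats).
Remainders in descending order: Red 0.564, Blue 0.479, Green 0.448, Gold 0.282, Silver 0.227.
The surplus seats go to Red, Blue.
Blue receives 10.

10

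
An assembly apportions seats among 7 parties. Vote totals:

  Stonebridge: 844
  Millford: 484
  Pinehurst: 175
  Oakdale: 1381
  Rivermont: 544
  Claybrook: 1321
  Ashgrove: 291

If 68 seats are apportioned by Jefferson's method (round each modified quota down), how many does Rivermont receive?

7

Standard divisor 5040/68 ≈ 74.118; standard quotas: Stonebridge 11.387, Millford 6.530, Pinehurst 2.361, Oakdale 18.633, Rivermont 7.340, Claybrook 17.823, Ashgrove 3.926.
Rounding down gives 11, 6, 2, 18, 7, 17, 3 = 64 seats, so the divisor must be adjusted.
With modified divisor 70: modified quotas Stonebridge 12.057, Millford 6.914, Pinehurst 2.500, Oakdale 19.729, Rivermont 7.771, Claybrook 18.871, Ashgrove 4.157.
Rounding down: Stonebridge 12, Millford 6, Pinehurst 2, Oakdale 19, Rivermont 7, Claybrook 18, Ashgrove 4 (total 68).
Rivermont receives 7.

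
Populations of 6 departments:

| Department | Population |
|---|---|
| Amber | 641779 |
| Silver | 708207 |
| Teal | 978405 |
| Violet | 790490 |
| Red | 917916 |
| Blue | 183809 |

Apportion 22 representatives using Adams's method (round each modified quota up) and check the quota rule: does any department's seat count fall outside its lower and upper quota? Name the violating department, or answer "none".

none

Standard quotas: Amber 3.345, Silver 3.692, Teal 5.100, Violet 4.120, Red 4.785, Blue 0.958.
Adams allocation: Amber 3, Silver 4, Teal 5, Violet 4, Red 5, Blue 1.
Every allocation lies between the lower and upper quota.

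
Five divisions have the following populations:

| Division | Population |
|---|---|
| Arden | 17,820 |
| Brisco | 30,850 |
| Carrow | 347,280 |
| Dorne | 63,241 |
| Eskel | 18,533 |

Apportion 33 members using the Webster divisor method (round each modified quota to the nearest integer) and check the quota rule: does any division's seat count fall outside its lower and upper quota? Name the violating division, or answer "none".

Standard quotas: Arden 1.231, Brisco 2.131, Carrow 23.989, Dorne 4.369, Eskel 1.280.
Webster allocation: Arden 1, Brisco 2, Carrow 25, Dorne 4, Eskel 1.
Carrow has quota 23.989 (lower 23, upper 24) but receives 25 — outside the quota interval.

Carrow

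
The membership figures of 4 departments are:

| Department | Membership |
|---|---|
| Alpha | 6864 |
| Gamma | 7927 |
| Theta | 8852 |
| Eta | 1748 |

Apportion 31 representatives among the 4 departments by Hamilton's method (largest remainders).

Alpha 8, Gamma 10, Theta 11, Eta 2

The standard divisor is 25391/31 ≈ 819.065.
Standard quotas: Alpha 8.3803, Gamma 9.6781, Theta 10.8075, Eta 2.1341.
Lower quotas: Alpha 8, Gamma 9, Theta 10, Eta 2 (sum 29, leaving 2 seats).
Remainders in descending order: Theta 0.8075, Gamma 0.6781, Alpha 0.3803, Eta 0.1341.
Largest remainders: Theta, Gamma receive the extra seats.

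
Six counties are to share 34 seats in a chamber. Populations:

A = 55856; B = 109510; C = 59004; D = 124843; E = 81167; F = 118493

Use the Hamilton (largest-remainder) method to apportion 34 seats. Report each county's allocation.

The standard divisor is 548873/34 ≈ 16143.324.
Standard quotas: A 3.4600, B 6.7836, C 3.6550, D 7.7334, E 5.0279, F 7.3401.
Lower quotas: A 3, B 6, C 3, D 7, E 5, F 7 (sum 31, leaving 3 seats).
Remainders in descending order: B 0.7836, D 0.7334, C 0.6550, A 0.4600, F 0.3401, E 0.0279.
The surplus seats go to B, D, C.

A 3; B 7; C 4; D 8; E 5; F 7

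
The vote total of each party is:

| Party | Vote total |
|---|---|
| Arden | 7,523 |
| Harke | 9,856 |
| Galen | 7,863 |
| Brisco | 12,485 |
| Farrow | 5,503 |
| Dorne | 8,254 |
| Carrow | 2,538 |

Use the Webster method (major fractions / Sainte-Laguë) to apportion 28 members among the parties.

Standard divisor 54022/28 ≈ 1929.357; standard quotas: Arden 3.899, Harke 5.108, Galen 4.075, Brisco 6.471, Farrow 2.852, Dorne 4.278, Carrow 1.315.
Rounding to the nearest integer gives 4, 5, 4, 6, 3, 4, 1 = 27 seats, so the divisor must be adjusted.
With modified divisor 1900: modified quotas Arden 3.959, Harke 5.187, Galen 4.138, Brisco 6.571, Farrow 2.896, Dorne 4.344, Carrow 1.336.
Rounding to the nearest integer: Arden 4, Harke 5, Galen 4, Brisco 7, Farrow 3, Dorne 4, Carrow 1 (total 28).

Arden 4; Harke 5; Galen 4; Brisco 7; Farrow 3; Dorne 4; Carrow 1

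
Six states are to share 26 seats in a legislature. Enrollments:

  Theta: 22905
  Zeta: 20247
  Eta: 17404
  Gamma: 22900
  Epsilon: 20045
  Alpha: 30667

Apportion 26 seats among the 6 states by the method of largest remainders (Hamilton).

Theta: 5; Zeta: 4; Eta: 3; Gamma: 4; Epsilon: 4; Alpha: 6

The standard divisor is 134168/26 ≈ 5160.308.
Standard quotas: Theta 4.4387, Zeta 3.9236, Eta 3.3727, Gamma 4.4377, Epsilon 3.8845, Alpha 5.9429.
Lower quotas: Theta 4, Zeta 3, Eta 3, Gamma 4, Epsilon 3, Alpha 5 (sum 22, leaving 4 seats).
Remainders in descending order: Alpha 0.9429, Zeta 0.9236, Epsilon 0.8845, Theta 0.4387, Gamma 0.4377, Eta 0.3727.
Largest remainders: Alpha, Zeta, Epsilon, Theta receive the extra seats.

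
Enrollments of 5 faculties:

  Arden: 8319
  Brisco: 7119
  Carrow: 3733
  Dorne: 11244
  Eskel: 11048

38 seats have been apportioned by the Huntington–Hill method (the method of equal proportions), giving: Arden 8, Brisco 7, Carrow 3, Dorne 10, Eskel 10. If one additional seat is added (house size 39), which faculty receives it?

Priority for the next seat is population ÷ (√(s·(s+1))).
Priorities: Arden 980.404, Brisco 951.316, Carrow 1077.624, Dorne 1072.073, Eskel 1053.385.
Highest priority: Carrow.

Carrow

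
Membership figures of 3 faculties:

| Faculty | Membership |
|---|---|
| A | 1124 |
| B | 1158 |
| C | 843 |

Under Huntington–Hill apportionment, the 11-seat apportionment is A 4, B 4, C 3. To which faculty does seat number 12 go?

Priority for the next seat is population ÷ (√(s·(s+1))).
Priorities: A 251.334, B 258.937, C 243.353.
Highest priority: B.

B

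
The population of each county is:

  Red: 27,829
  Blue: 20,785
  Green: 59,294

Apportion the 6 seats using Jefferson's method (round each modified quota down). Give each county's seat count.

Red: 1, Blue: 1, Green: 4

Standard divisor 107908/6 ≈ 17984.667; standard quotas: Red 1.547, Blue 1.156, Green 3.297.
Rounding down gives 1, 1, 3 = 5 seats, so the divisor must be adjusted.
With modified divisor 14400: modified quotas Red 1.933, Blue 1.443, Green 4.118.
Rounding down: Red 1, Blue 1, Green 4 (total 6).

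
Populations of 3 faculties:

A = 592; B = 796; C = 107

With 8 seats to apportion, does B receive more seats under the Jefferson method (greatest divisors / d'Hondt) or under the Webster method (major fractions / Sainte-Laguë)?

Jefferson: A 3, B 5, C 0.
Webster: A 3, B 4, C 1.
B gets 5 under Jefferson and 4 under Webster.

Jefferson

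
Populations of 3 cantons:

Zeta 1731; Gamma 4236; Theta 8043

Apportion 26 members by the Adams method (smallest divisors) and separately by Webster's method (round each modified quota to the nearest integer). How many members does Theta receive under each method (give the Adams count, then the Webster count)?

14 and 15

Adams: Zeta 4, Gamma 8, Theta 14.
Webster: Zeta 3, Gamma 8, Theta 15.
Theta gets 14 under Adams and 15 under Webster.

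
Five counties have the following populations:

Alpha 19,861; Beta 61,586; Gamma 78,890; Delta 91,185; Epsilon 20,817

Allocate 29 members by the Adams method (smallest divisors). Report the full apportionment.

Alpha 2; Beta 7; Gamma 8; Delta 9; Epsilon 3

Standard divisor 272339/29 ≈ 9391; standard quotas: Alpha 2.115, Beta 6.558, Gamma 8.401, Delta 9.710, Epsilon 2.217.
Rounding up gives 3, 7, 9, 10, 3 = 32 seats, so the divisor must be adjusted.
With modified divisor 10200: modified quotas Alpha 1.947, Beta 6.038, Gamma 7.734, Delta 8.940, Epsilon 2.041.
Rounding up: Alpha 2, Beta 7, Gamma 8, Delta 9, Epsilon 3 (total 29).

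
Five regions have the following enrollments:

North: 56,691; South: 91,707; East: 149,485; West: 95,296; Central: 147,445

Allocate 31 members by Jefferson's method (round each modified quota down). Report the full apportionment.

Standard divisor 540624/31 ≈ 17439.484; standard quotas: North 3.251, South 5.259, East 8.572, West 5.464, Central 8.455.
Rounding down gives 3, 5, 8, 5, 8 = 29 seats, so the divisor must be adjusted.
With modified divisor 16100: modified quotas North 3.521, South 5.696, East 9.285, West 5.919, Central 9.158.
Rounding down: North 3, South 5, East 9, West 5, Central 9 (total 31).

North: 3; South: 5; East: 9; West: 5; Central: 9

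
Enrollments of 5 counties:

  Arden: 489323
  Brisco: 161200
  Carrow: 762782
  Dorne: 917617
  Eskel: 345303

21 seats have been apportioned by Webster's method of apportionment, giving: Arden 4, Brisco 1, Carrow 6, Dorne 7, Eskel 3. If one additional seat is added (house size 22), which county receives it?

Priority for the next seat is population ÷ (current seats + 0.5).
Priorities: Arden 108738.444, Brisco 107466.667, Carrow 117351.077, Dorne 122348.933, Eskel 98658.000.
Highest priority: Dorne.

Dorne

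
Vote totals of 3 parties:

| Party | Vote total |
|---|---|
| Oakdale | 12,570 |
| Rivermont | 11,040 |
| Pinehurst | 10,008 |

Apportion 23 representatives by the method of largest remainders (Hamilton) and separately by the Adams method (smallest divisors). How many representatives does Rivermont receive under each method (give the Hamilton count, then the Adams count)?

7 and 8

Hamilton: Oakdale 9, Rivermont 7, Pinehurst 7.
Adams: Oakdale 8, Rivermont 8, Pinehurst 7.
Rivermont gets 7 under Hamilton and 8 under Adams.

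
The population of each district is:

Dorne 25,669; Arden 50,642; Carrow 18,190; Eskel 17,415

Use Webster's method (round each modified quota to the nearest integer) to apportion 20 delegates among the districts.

Standard divisor 111916/20 ≈ 5595.8; standard quotas: Dorne 4.587, Arden 9.050, Carrow 3.251, Eskel 3.112.
Rounding to the nearest integer gives Dorne 5, Arden 9, Carrow 3, Eskel 3 — total 20, matching the house size, so no adjustment is needed.

Dorne: 5, Arden: 9, Carrow: 3, Eskel: 3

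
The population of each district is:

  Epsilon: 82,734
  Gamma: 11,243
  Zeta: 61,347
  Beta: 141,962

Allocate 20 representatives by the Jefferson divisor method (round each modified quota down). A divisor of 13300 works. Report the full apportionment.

With modified divisor 13300: modified quotas Epsilon 6.221, Gamma 0.845, Zeta 4.613, Beta 10.674.
Rounding down: Epsilon 6, Gamma 0, Zeta 4, Beta 10 (total 20).

Epsilon: 6, Gamma: 0, Zeta: 4, Beta: 10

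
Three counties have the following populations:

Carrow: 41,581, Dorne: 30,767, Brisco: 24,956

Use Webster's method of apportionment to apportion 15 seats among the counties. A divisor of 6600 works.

Carrow 6, Dorne 5, Brisco 4

With modified divisor 6600: modified quotas Carrow 6.300, Dorne 4.662, Brisco 3.781.
Rounding to the nearest integer: Carrow 6, Dorne 5, Brisco 4 (total 15).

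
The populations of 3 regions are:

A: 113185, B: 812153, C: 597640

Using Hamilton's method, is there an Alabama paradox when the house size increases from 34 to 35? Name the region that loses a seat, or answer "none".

At 34 seats: A 3, B 18, C 13.
At 35 seats: A 2, B 19, C 14.
A drops from 3 to 2.

A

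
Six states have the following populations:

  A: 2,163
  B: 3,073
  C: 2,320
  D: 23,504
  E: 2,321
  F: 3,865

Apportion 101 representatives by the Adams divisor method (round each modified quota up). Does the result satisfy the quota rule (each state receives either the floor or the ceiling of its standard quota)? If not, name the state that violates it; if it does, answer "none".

D

Standard quotas: A 5.865, B 8.333, C 6.291, D 63.736, E 6.294, F 10.481.
Adams allocation: A 6, B 8, C 7, D 62, E 7, F 11.
D has quota 63.736 (lower 63, upper 64) but receives 62 — outside the quota interval.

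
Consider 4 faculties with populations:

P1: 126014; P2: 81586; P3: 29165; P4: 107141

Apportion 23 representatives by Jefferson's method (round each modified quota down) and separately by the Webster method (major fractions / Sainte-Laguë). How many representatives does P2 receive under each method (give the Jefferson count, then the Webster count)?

Jefferson: P1 9, P2 5, P3 2, P4 7.
Webster: P1 8, P2 6, P3 2, P4 7.
P2 gets 5 under Jefferson and 6 under Webster.

5 and 6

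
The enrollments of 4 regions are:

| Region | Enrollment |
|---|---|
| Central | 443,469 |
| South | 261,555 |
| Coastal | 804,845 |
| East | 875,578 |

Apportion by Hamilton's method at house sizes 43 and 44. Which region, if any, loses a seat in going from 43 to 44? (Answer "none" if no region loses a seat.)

none

At 43 seats: Central 8, South 5, Coastal 14, East 16.
At 44 seats: Central 8, South 5, Coastal 15, East 16.
No region's allocation decreased.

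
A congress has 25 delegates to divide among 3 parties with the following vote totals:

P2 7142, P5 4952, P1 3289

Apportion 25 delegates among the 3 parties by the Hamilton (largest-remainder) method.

Standard divisor: 15383 ÷ 25 ≈ 615.32.
Standard quotas: P2 11.6070, P5 8.0478, P1 5.3452.
Lower quotas: P2 11, P5 8, P1 5 (sum 24, leaving 1 seat).
Remainders in descending order: P2 0.6070, P1 0.3452, P5 0.0478.
Largest remainder: P2 receives the extra seat.

P2: 12, P5: 8, P1: 5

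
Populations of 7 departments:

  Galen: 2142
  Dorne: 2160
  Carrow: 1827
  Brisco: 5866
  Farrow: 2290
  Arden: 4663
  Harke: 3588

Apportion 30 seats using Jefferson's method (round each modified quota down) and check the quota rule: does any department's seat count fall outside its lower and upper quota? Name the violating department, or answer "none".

none

Standard quotas: Galen 2.851, Dorne 2.875, Carrow 2.432, Brisco 7.809, Farrow 3.048, Arden 6.207, Harke 4.776.
Jefferson allocation: Galen 3, Dorne 3, Carrow 2, Brisco 8, Farrow 3, Arden 6, Harke 5.
Every allocation lies between the lower and upper quota.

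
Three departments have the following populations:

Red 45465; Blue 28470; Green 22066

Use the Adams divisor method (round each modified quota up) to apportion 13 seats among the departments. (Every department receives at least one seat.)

Red=6; Blue=4; Green=3

Standard divisor 96001/13 ≈ 7384.692; standard quotas: Red 6.157, Blue 3.855, Green 2.988.
Rounding up gives 7, 4, 3 = 14 seats, so the divisor must be adjusted.
With modified divisor 8300: modified quotas Red 5.478, Blue 3.430, Green 2.659.
Rounding up: Red 6, Blue 4, Green 3 (total 13).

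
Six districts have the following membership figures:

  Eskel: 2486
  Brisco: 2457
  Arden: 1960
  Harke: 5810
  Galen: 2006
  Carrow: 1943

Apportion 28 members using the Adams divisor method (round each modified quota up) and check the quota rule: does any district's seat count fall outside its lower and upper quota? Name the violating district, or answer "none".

Standard quotas: Eskel 4.178, Brisco 4.129, Arden 3.294, Harke 9.764, Galen 3.371, Carrow 3.265.
Adams allocation: Eskel 4, Brisco 4, Arden 4, Harke 9, Galen 4, Carrow 3.
Every allocation lies between the lower and upper quota.

none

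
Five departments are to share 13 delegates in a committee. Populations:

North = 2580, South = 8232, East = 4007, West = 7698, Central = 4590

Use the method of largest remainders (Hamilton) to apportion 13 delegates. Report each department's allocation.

North: 1, South: 4, East: 2, West: 4, Central: 2

The standard divisor is 27107/13 ≈ 2085.154.
Standard quotas: North 1.2373, South 3.9479, East 1.9217, West 3.6918, Central 2.2013.
Lower quotas: North 1, South 3, East 1, West 3, Central 2 (sum 10, leaving 3 seats).
Remainders in descending order: South 0.9479, East 0.9217, West 0.6918, North 0.2373, Central 0.2013.
Largest remainders: South, East, West receive the extra seats.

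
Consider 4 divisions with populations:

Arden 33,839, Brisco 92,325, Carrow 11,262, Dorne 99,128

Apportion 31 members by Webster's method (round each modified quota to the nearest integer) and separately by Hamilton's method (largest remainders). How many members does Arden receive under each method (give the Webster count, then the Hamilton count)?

5 and 4

Webster: Arden 5, Brisco 12, Carrow 1, Dorne 13.
Hamilton: Arden 4, Brisco 12, Carrow 2, Dorne 13.
Arden gets 5 under Webster and 4 under Hamilton.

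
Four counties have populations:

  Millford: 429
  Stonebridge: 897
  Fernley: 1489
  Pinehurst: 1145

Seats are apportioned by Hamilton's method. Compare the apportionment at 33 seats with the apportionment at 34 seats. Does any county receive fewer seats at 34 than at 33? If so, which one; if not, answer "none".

At 33 seats: Millford 4, Stonebridge 7, Fernley 12, Pinehurst 10.
At 34 seats: Millford 3, Stonebridge 8, Fernley 13, Pinehurst 10.
Millford drops from 4 to 3.

Millford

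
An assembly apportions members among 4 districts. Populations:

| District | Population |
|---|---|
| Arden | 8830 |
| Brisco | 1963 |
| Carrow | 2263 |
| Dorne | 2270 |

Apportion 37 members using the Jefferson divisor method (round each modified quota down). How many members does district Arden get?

22

Standard divisor 15326/37 ≈ 414.216; standard quotas: Arden 21.317, Brisco 4.739, Carrow 5.463, Dorne 5.480.
Rounding down gives 21, 4, 5, 5 = 35 seats, so the divisor must be adjusted.
With modified divisor 390: modified quotas Arden 22.641, Brisco 5.033, Carrow 5.803, Dorne 5.821.
Rounding down: Arden 22, Brisco 5, Carrow 5, Dorne 5 (total 37).
Arden receives 22.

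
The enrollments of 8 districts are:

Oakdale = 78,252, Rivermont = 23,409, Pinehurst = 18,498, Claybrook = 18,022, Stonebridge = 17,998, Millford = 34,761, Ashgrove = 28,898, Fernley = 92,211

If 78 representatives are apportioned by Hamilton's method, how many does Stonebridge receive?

Total 312049; standard divisor 312049/78 ≈ 4000.628.
Standard quotas: Oakdale 19.5599, Rivermont 5.8513, Pinehurst 4.6238, Claybrook 4.5048, Stonebridge 4.4988, Millford 8.6889, Ashgrove 7.2234, Fernley 23.0491.
Lower quotas: Oakdale 19, Rivermont 5, Pinehurst 4, Claybrook 4, Stonebridge 4, Millford 8, Ashgrove 7, Fernley 23 (sum 74, leaving 4 seats).
Remainders in descending order: Rivermont 0.8513, Millford 0.6889, Pinehurst 0.6238, Oakdale 0.5599, Claybrook 0.5048, Stonebridge 0.4988, Ashgrove 0.2234, Fernley 0.0491.
The surplus seats go to Rivermont, Millford, Pinehurst, Oakdale.
Stonebridge receives 4.

4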